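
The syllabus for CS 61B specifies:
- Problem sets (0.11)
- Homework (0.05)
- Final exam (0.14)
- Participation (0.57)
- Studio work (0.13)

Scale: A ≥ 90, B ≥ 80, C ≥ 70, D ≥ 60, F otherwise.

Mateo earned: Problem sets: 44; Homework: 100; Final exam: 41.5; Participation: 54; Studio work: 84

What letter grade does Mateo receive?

F

Weighted total:
  Problem sets 44 × 0.11 = 4.84
  Homework 100 × 0.05 = 5
  Final exam 41.5 × 0.14 = 5.81
  Participation 54 × 0.57 = 30.78
  Studio work 84 × 0.13 = 10.92
Sum = 57.35
57.35 < 60 → F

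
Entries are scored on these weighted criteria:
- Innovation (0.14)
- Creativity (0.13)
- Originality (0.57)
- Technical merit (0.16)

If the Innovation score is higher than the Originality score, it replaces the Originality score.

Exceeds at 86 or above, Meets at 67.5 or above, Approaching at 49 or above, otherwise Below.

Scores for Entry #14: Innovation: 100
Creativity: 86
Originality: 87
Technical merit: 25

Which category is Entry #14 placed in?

Exceeds

Innovation (100) > Originality (87), so Originality counts as 100.
Weighted total:
  Innovation 100 × 0.14 = 14
  Creativity 86 × 0.13 = 11.18
  Originality 100 × 0.57 = 57
  Technical merit 25 × 0.16 = 4
Sum = 86.18
86.18 ≥ 86 → Exceeds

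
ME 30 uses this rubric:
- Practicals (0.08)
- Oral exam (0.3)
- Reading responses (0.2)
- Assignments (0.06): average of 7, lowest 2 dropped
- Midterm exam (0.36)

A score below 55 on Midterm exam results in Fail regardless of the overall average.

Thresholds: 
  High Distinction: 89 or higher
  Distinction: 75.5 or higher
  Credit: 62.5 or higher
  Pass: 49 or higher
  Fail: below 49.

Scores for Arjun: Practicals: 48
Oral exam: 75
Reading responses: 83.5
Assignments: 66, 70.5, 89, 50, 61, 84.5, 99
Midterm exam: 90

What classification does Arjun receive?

Distinction

Assignments: drop 50, 61 → average of remaining 5 = 409/5 = 81.8
Midterm exam score 90 ≥ 55: minimum met.
Weighted total:
  Practicals 48 × 0.08 = 3.84
  Oral exam 75 × 0.3 = 22.5
  Reading responses 83.5 × 0.2 = 16.7
  Assignments 81.8 × 0.06 = 4.908
  Midterm exam 90 × 0.36 = 32.4
Sum = 80.348
80.348 is ≥ 75.5 and < 89 → Distinction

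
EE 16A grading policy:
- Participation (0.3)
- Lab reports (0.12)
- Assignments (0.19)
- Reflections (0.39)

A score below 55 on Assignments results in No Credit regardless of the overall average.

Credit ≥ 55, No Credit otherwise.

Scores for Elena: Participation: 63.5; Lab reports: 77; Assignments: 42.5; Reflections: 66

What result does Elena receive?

No Credit

Assignments score 42.5 < 55: minimum not met.
Weighted total:
  Participation 63.5 × 0.3 = 19.05
  Lab reports 77 × 0.12 = 9.24
  Assignments 42.5 × 0.19 = 8.075
  Reflections 66 × 0.39 = 25.74
Sum = 62.105
Because the Assignments minimum was not met, the result is No Credit.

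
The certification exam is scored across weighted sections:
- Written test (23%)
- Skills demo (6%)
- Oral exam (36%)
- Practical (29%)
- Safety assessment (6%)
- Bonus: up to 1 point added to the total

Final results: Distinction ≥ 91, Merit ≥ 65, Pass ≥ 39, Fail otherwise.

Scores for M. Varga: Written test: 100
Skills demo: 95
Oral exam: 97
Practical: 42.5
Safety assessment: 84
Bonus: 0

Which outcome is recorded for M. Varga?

Weighted total:
  Written test 100 × 0.23 = 23
  Skills demo 95 × 0.06 = 5.7
  Oral exam 97 × 0.36 = 34.92
  Practical 42.5 × 0.29 = 12.325
  Safety assessment 84 × 0.06 = 5.04
Sum = 80.985
Bonus: 80.985 + 0 = 80.985
80.985 is ≥ 65 and < 91 → Merit

Merit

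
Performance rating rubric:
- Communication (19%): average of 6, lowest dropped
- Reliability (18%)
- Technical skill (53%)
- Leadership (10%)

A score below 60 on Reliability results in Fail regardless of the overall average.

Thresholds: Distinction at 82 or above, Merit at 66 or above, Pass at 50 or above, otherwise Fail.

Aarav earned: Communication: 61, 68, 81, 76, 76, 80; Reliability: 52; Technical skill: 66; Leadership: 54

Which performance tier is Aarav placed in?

Communication: drop 61 → average of remaining 5 = 381/5 = 76.2
Reliability score 52 < 60: minimum not met.
Weighted total:
  Communication 76.2 × 0.19 = 14.478
  Reliability 52 × 0.18 = 9.36
  Technical skill 66 × 0.53 = 34.98
  Leadership 54 × 0.1 = 5.4
Sum = 64.218
Because the Reliability minimum was not met, the result is Fail.

Fail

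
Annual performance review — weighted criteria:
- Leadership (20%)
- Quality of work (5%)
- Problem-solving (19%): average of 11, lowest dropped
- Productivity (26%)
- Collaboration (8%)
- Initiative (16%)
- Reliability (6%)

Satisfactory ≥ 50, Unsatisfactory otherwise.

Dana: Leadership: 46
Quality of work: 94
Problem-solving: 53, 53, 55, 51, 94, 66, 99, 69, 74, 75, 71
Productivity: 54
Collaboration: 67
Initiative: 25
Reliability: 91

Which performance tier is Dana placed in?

Satisfactory

Problem-solving: drop 51 → average of remaining 10 = 709/10 = 70.9
Weighted total:
  Leadership 46 × 0.2 = 9.2
  Quality of work 94 × 0.05 = 4.7
  Problem-solving 70.9 × 0.19 = 13.471
  Productivity 54 × 0.26 = 14.04
  Collaboration 67 × 0.08 = 5.36
  Initiative 25 × 0.16 = 4
  Reliability 91 × 0.06 = 5.46
Sum = 56.231
56.231 ≥ 50 → Satisfactory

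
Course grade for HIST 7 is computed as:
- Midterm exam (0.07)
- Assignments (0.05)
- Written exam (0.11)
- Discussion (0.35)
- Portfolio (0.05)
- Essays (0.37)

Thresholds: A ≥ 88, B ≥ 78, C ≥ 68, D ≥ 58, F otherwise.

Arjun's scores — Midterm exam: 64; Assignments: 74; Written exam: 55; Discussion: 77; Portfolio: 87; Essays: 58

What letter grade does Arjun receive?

Weighted total:
  Midterm exam 64 × 0.07 = 4.48
  Assignments 74 × 0.05 = 3.7
  Written exam 55 × 0.11 = 6.05
  Discussion 77 × 0.35 = 26.95
  Portfolio 87 × 0.05 = 4.35
  Essays 58 × 0.37 = 21.46
Sum = 66.99
66.99 is ≥ 58 and < 68 → D

D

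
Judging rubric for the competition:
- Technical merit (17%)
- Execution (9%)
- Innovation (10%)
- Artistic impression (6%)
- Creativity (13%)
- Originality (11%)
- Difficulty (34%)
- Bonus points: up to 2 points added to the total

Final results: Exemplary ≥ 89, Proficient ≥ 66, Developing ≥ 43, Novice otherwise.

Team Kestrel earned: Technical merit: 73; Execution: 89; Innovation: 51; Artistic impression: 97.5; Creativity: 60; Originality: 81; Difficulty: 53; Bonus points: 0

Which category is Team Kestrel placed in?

Proficient

Weighted total:
  Technical merit 73 × 0.17 = 12.41
  Execution 89 × 0.09 = 8.01
  Innovation 51 × 0.1 = 5.1
  Artistic impression 97.5 × 0.06 = 5.85
  Creativity 60 × 0.13 = 7.8
  Originality 81 × 0.11 = 8.91
  Difficulty 53 × 0.34 = 18.02
Sum = 66.1
Bonus points: 66.1 + 0 = 66.1
66.1 is ≥ 66 and < 89 → Proficient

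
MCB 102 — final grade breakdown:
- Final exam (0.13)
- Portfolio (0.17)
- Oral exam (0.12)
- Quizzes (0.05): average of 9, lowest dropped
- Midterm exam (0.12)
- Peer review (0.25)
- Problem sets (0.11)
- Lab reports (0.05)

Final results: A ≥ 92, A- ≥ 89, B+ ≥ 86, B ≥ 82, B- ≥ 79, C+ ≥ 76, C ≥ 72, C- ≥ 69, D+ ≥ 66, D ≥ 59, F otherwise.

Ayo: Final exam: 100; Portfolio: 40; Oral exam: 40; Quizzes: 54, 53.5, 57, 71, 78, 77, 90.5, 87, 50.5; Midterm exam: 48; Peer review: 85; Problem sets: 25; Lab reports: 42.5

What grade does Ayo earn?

Quizzes: drop 50.5 → average of remaining 8 = 568/8 = 71
Weighted total:
  Final exam 100 × 0.13 = 13
  Portfolio 40 × 0.17 = 6.8
  Oral exam 40 × 0.12 = 4.8
  Quizzes 71 × 0.05 = 3.55
  Midterm exam 48 × 0.12 = 5.76
  Peer review 85 × 0.25 = 21.25
  Problem sets 25 × 0.11 = 2.75
  Lab reports 42.5 × 0.05 = 2.125
Sum = 60.035
60.035 is ≥ 59 and < 66 → D

D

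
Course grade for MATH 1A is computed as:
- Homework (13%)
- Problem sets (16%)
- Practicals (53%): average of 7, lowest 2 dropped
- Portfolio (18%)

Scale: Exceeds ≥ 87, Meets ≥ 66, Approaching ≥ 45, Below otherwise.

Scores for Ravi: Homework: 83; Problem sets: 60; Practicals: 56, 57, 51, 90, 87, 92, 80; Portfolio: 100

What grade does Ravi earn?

Practicals: drop 51, 56 → average of remaining 5 = 406/5 = 81.2
Weighted total:
  Homework 83 × 0.13 = 10.79
  Problem sets 60 × 0.16 = 9.6
  Practicals 81.2 × 0.53 = 43.036
  Portfolio 100 × 0.18 = 18
Sum = 81.426
81.426 is ≥ 66 and < 87 → Meets

Meets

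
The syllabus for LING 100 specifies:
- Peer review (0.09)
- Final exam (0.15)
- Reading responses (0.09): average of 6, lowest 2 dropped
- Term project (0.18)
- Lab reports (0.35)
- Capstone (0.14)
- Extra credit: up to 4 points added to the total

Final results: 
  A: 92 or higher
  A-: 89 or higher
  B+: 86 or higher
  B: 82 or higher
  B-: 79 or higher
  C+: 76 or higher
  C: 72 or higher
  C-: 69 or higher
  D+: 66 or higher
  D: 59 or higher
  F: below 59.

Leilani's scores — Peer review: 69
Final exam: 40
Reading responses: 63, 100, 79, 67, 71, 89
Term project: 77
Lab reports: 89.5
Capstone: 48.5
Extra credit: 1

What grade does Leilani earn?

C

Reading responses: drop 63, 67 → average of remaining 4 = 339/4 = 84.75
Weighted total:
  Peer review 69 × 0.09 = 6.21
  Final exam 40 × 0.15 = 6
  Reading responses 84.75 × 0.09 = 7.6275
  Term project 77 × 0.18 = 13.86
  Lab reports 89.5 × 0.35 = 31.325
  Capstone 48.5 × 0.14 = 6.79
Sum = 71.8125
Extra credit: 71.8125 + 1 = 72.8125
72.8125 is ≥ 72 and < 76 → C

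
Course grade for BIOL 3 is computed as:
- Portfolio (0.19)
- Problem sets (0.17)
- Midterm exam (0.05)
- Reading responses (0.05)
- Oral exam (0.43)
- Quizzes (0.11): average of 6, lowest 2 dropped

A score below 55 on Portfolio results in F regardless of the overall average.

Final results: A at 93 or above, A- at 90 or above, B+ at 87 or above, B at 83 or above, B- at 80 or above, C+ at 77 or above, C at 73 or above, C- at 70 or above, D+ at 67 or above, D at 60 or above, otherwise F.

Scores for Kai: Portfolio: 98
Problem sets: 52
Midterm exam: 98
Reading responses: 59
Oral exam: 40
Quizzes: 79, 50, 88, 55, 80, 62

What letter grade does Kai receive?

Quizzes: drop 50, 55 → average of remaining 4 = 309/4 = 77.25
Portfolio score 98 ≥ 55: minimum met.
Weighted total:
  Portfolio 98 × 0.19 = 18.62
  Problem sets 52 × 0.17 = 8.84
  Midterm exam 98 × 0.05 = 4.9
  Reading responses 59 × 0.05 = 2.95
  Oral exam 40 × 0.43 = 17.2
  Quizzes 77.25 × 0.11 = 8.4975
Sum = 61.0075
61.0075 is ≥ 60 and < 67 → D

D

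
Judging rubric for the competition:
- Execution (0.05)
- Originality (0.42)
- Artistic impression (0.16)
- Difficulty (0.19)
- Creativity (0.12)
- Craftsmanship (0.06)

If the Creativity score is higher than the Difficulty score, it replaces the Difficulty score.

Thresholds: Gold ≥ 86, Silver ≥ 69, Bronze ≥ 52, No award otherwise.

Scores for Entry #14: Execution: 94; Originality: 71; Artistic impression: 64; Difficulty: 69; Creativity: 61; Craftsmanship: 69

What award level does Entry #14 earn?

Creativity (61) ≤ Difficulty (69), so Difficulty stays at 69.
Weighted total:
  Execution 94 × 0.05 = 4.7
  Originality 71 × 0.42 = 29.82
  Artistic impression 64 × 0.16 = 10.24
  Difficulty 69 × 0.19 = 13.11
  Creativity 61 × 0.12 = 7.32
  Craftsmanship 69 × 0.06 = 4.14
Sum = 69.33
69.33 is ≥ 69 and < 86 → Silver

Silver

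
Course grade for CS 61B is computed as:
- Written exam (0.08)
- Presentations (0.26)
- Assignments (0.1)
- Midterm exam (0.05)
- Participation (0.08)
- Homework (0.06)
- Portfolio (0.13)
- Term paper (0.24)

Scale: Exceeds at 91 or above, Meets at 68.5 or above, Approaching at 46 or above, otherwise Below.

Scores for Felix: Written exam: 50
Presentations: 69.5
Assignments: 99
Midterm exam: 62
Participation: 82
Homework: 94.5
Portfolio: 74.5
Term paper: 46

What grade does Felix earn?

Approaching

Weighted total:
  Written exam 50 × 0.08 = 4
  Presentations 69.5 × 0.26 = 18.07
  Assignments 99 × 0.1 = 9.9
  Midterm exam 62 × 0.05 = 3.1
  Participation 82 × 0.08 = 6.56
  Homework 94.5 × 0.06 = 5.67
  Portfolio 74.5 × 0.13 = 9.685
  Term paper 46 × 0.24 = 11.04
Sum = 68.025
68.025 is ≥ 46 and < 68.5 → Approaching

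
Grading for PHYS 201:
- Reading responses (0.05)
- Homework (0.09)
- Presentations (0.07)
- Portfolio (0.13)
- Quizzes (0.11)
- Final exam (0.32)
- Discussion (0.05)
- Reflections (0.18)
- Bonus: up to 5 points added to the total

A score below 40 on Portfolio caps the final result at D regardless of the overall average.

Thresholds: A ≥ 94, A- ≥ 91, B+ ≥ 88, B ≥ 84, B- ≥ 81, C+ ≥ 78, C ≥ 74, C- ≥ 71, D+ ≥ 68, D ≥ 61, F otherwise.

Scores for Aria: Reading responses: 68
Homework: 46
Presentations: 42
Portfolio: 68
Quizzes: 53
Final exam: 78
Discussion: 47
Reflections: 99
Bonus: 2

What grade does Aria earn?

C-

Portfolio score 68 ≥ 40: minimum met.
Weighted total:
  Reading responses 68 × 0.05 = 3.4
  Homework 46 × 0.09 = 4.14
  Presentations 42 × 0.07 = 2.94
  Portfolio 68 × 0.13 = 8.84
  Quizzes 53 × 0.11 = 5.83
  Final exam 78 × 0.32 = 24.96
  Discussion 47 × 0.05 = 2.35
  Reflections 99 × 0.18 = 17.82
Sum = 70.28
Bonus: 70.28 + 2 = 72.28
72.28 is ≥ 71 and < 74 → C-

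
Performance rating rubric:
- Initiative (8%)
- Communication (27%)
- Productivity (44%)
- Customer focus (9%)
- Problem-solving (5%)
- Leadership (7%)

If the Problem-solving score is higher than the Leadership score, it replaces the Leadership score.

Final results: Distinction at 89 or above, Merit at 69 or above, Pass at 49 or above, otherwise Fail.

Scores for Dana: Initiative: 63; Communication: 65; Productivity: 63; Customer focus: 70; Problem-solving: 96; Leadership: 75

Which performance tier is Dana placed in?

Problem-solving (96) > Leadership (75), so Leadership counts as 96.
Weighted total:
  Initiative 63 × 0.08 = 5.04
  Communication 65 × 0.27 = 17.55
  Productivity 63 × 0.44 = 27.72
  Customer focus 70 × 0.09 = 6.3
  Problem-solving 96 × 0.05 = 4.8
  Leadership 96 × 0.07 = 6.72
Sum = 68.13
68.13 is ≥ 49 and < 69 → Pass

Pass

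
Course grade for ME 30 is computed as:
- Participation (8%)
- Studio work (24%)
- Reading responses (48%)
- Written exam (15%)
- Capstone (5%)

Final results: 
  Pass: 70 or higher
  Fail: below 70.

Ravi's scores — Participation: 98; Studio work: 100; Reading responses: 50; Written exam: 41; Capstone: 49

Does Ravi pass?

Fail

Weighted total:
  Participation 98 × 0.08 = 7.84
  Studio work 100 × 0.24 = 24
  Reading responses 50 × 0.48 = 24
  Written exam 41 × 0.15 = 6.15
  Capstone 49 × 0.05 = 2.45
Sum = 64.44
64.44 < 70 → Fail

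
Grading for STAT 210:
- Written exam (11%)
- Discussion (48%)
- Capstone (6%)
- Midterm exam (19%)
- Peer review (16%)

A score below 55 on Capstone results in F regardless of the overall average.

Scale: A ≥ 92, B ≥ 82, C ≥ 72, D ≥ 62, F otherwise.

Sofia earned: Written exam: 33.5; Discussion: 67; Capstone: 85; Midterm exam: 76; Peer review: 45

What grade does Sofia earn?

D

Capstone score 85 ≥ 55: minimum met.
Weighted total:
  Written exam 33.5 × 0.11 = 3.685
  Discussion 67 × 0.48 = 32.16
  Capstone 85 × 0.06 = 5.1
  Midterm exam 76 × 0.19 = 14.44
  Peer review 45 × 0.16 = 7.2
Sum = 62.585
62.585 is ≥ 62 and < 72 → D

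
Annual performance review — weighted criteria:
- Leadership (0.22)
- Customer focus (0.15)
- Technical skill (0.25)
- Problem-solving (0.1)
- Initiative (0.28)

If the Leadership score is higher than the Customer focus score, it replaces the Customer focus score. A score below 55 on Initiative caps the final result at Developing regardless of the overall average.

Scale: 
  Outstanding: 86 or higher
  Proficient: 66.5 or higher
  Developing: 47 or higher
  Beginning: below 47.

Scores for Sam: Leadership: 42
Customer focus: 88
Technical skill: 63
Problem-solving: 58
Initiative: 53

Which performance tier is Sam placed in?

Leadership (42) ≤ Customer focus (88), so Customer focus stays at 88.
Initiative score 53 < 55: minimum not met.
Weighted total:
  Leadership 42 × 0.22 = 9.24
  Customer focus 88 × 0.15 = 13.2
  Technical skill 63 × 0.25 = 15.75
  Problem-solving 58 × 0.1 = 5.8
  Initiative 53 × 0.28 = 14.84
Sum = 58.83
58.83 would be Developing; cap at Developing applies → Developing.

Developing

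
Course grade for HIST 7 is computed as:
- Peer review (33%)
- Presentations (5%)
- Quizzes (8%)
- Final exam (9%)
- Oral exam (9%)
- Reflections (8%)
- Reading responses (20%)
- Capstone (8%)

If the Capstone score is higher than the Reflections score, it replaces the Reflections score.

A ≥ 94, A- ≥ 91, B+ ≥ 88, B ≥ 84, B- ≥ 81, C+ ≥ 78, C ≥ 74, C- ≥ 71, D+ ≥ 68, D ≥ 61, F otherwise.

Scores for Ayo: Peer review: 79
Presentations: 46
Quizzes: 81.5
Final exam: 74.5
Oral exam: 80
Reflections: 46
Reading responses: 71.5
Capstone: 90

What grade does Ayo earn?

Capstone (90) > Reflections (46), so Reflections counts as 90.
Weighted total:
  Peer review 79 × 0.33 = 26.07
  Presentations 46 × 0.05 = 2.3
  Quizzes 81.5 × 0.08 = 6.52
  Final exam 74.5 × 0.09 = 6.705
  Oral exam 80 × 0.09 = 7.2
  Reflections 90 × 0.08 = 7.2
  Reading responses 71.5 × 0.2 = 14.3
  Capstone 90 × 0.08 = 7.2
Sum = 77.495
77.495 is ≥ 74 and < 78 → C

C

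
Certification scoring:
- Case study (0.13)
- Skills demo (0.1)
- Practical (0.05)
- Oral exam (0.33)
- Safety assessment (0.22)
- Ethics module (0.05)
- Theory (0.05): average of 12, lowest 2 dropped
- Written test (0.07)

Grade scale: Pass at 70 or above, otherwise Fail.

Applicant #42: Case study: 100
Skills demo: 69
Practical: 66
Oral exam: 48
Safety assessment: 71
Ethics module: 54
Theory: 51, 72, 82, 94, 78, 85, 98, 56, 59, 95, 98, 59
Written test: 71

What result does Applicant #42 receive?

Fail

Theory: drop 51, 56 → average of remaining 10 = 820/10 = 82
Weighted total:
  Case study 100 × 0.13 = 13
  Skills demo 69 × 0.1 = 6.9
  Practical 66 × 0.05 = 3.3
  Oral exam 48 × 0.33 = 15.84
  Safety assessment 71 × 0.22 = 15.62
  Ethics module 54 × 0.05 = 2.7
  Theory 82 × 0.05 = 4.1
  Written test 71 × 0.07 = 4.97
Sum = 66.43
66.43 < 70 → Fail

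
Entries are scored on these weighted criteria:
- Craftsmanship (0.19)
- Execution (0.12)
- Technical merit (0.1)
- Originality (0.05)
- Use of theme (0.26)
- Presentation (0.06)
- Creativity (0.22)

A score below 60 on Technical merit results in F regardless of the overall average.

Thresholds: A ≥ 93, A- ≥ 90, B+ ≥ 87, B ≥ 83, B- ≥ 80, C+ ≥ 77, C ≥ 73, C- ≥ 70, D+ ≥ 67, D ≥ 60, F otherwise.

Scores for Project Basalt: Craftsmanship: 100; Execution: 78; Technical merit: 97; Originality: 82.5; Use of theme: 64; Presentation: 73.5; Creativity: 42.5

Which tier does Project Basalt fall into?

Technical merit score 97 ≥ 60: minimum met.
Weighted total:
  Craftsmanship 100 × 0.19 = 19
  Execution 78 × 0.12 = 9.36
  Technical merit 97 × 0.1 = 9.7
  Originality 82.5 × 0.05 = 4.125
  Use of theme 64 × 0.26 = 16.64
  Presentation 73.5 × 0.06 = 4.41
  Creativity 42.5 × 0.22 = 9.35
Sum = 72.585
72.585 is ≥ 70 and < 73 → C-

C-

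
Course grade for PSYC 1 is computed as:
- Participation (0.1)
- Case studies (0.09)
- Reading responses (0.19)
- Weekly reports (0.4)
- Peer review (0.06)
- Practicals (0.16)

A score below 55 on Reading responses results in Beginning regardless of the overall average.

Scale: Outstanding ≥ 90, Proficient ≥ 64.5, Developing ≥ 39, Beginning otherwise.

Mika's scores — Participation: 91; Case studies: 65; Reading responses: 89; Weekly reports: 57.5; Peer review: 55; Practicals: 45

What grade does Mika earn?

Reading responses score 89 ≥ 55: minimum met.
Weighted total:
  Participation 91 × 0.1 = 9.1
  Case studies 65 × 0.09 = 5.85
  Reading responses 89 × 0.19 = 16.91
  Weekly reports 57.5 × 0.4 = 23
  Peer review 55 × 0.06 = 3.3
  Practicals 45 × 0.16 = 7.2
Sum = 65.36
65.36 is ≥ 64.5 and < 90 → Proficient

Proficient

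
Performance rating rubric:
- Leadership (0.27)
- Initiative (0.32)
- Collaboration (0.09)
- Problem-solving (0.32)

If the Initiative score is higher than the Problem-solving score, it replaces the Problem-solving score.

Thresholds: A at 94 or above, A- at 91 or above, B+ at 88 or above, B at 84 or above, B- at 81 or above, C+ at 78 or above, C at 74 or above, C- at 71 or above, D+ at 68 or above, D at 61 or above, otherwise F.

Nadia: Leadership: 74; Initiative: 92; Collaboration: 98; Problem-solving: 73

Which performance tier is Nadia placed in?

Initiative (92) > Problem-solving (73), so Problem-solving counts as 92.
Weighted total:
  Leadership 74 × 0.27 = 19.98
  Initiative 92 × 0.32 = 29.44
  Collaboration 98 × 0.09 = 8.82
  Problem-solving 92 × 0.32 = 29.44
Sum = 87.68
87.68 is ≥ 84 and < 88 → B

B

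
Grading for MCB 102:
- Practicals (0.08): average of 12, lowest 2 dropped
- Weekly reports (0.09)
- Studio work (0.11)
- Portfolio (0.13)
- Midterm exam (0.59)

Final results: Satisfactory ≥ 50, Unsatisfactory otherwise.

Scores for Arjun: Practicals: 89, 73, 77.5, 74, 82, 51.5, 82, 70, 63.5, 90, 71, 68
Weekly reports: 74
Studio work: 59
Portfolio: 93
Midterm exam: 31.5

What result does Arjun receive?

Satisfactory

Practicals: drop 51.5, 63.5 → average of remaining 10 = 776.5/10 = 77.65
Weighted total:
  Practicals 77.65 × 0.08 = 6.212
  Weekly reports 74 × 0.09 = 6.66
  Studio work 59 × 0.11 = 6.49
  Portfolio 93 × 0.13 = 12.09
  Midterm exam 31.5 × 0.59 = 18.585
Sum = 50.037
50.037 ≥ 50 → Satisfactory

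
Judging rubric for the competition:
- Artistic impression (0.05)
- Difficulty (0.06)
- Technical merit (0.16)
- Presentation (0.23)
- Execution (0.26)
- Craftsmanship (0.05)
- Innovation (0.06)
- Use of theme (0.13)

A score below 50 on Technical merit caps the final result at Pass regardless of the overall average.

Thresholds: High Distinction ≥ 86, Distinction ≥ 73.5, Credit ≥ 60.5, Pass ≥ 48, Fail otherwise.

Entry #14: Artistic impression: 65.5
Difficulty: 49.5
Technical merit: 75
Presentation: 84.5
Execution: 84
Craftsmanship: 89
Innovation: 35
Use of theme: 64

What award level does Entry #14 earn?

Technical merit score 75 ≥ 50: minimum met.
Weighted total:
  Artistic impression 65.5 × 0.05 = 3.275
  Difficulty 49.5 × 0.06 = 2.97
  Technical merit 75 × 0.16 = 12
  Presentation 84.5 × 0.23 = 19.435
  Execution 84 × 0.26 = 21.84
  Craftsmanship 89 × 0.05 = 4.45
  Innovation 35 × 0.06 = 2.1
  Use of theme 64 × 0.13 = 8.32
Sum = 74.39
74.39 is ≥ 73.5 and < 86 → Distinction

Distinction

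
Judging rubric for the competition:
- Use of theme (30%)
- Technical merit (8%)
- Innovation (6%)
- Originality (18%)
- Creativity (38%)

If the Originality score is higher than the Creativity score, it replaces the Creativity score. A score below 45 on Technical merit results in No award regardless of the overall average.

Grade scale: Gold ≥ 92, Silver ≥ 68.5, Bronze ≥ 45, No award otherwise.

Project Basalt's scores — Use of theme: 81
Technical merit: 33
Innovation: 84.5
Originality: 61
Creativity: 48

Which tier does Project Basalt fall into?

No award

Originality (61) > Creativity (48), so Creativity counts as 61.
Technical merit score 33 < 45: minimum not met.
Weighted total:
  Use of theme 81 × 0.3 = 24.3
  Technical merit 33 × 0.08 = 2.64
  Innovation 84.5 × 0.06 = 5.07
  Originality 61 × 0.18 = 10.98
  Creativity 61 × 0.38 = 23.18
Sum = 66.17
Because the Technical merit minimum was not met, the result is No award.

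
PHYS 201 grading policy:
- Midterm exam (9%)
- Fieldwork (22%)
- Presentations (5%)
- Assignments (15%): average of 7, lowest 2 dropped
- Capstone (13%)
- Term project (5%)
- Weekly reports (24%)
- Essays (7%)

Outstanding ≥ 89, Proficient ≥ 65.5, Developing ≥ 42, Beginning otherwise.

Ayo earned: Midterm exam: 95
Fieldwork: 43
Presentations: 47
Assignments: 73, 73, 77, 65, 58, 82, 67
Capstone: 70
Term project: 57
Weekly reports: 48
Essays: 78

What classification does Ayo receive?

Developing

Assignments: drop 58, 65 → average of remaining 5 = 372/5 = 74.4
Weighted total:
  Midterm exam 95 × 0.09 = 8.55
  Fieldwork 43 × 0.22 = 9.46
  Presentations 47 × 0.05 = 2.35
  Assignments 74.4 × 0.15 = 11.16
  Capstone 70 × 0.13 = 9.1
  Term project 57 × 0.05 = 2.85
  Weekly reports 48 × 0.24 = 11.52
  Essays 78 × 0.07 = 5.46
Sum = 60.45
60.45 is ≥ 42 and < 65.5 → Developing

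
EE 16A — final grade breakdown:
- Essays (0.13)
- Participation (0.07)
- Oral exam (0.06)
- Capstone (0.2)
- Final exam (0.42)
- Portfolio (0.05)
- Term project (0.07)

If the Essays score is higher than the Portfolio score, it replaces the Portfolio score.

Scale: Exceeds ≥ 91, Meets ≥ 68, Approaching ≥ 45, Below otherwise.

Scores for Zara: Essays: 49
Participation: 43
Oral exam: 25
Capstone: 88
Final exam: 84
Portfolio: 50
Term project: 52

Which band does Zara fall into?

Essays (49) ≤ Portfolio (50), so Portfolio stays at 50.
Weighted total:
  Essays 49 × 0.13 = 6.37
  Participation 43 × 0.07 = 3.01
  Oral exam 25 × 0.06 = 1.5
  Capstone 88 × 0.2 = 17.6
  Final exam 84 × 0.42 = 35.28
  Portfolio 50 × 0.05 = 2.5
  Term project 52 × 0.07 = 3.64
Sum = 69.9
69.9 is ≥ 68 and < 91 → Meets

Meets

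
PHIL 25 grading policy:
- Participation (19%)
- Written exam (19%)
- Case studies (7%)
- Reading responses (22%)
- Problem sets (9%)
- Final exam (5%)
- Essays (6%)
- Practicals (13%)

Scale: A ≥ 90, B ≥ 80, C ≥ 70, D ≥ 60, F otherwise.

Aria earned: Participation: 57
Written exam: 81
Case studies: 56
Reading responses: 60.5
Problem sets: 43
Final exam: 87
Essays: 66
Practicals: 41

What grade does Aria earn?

D

Weighted total:
  Participation 57 × 0.19 = 10.83
  Written exam 81 × 0.19 = 15.39
  Case studies 56 × 0.07 = 3.92
  Reading responses 60.5 × 0.22 = 13.31
  Problem sets 43 × 0.09 = 3.87
  Final exam 87 × 0.05 = 4.35
  Essays 66 × 0.06 = 3.96
  Practicals 41 × 0.13 = 5.33
Sum = 60.96
60.96 is ≥ 60 and < 70 → D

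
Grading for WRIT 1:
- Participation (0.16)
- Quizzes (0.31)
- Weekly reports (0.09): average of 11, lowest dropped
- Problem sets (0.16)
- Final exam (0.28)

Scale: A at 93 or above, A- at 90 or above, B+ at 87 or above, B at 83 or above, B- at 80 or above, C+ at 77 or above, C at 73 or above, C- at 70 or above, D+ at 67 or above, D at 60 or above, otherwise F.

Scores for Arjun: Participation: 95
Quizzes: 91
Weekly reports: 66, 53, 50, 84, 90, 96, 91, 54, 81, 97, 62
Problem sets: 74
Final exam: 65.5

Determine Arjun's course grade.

B-

Weekly reports: drop 50 → average of remaining 10 = 774/10 = 77.4
Weighted total:
  Participation 95 × 0.16 = 15.2
  Quizzes 91 × 0.31 = 28.21
  Weekly reports 77.4 × 0.09 = 6.966
  Problem sets 74 × 0.16 = 11.84
  Final exam 65.5 × 0.28 = 18.34
Sum = 80.556
80.556 is ≥ 80 and < 83 → B-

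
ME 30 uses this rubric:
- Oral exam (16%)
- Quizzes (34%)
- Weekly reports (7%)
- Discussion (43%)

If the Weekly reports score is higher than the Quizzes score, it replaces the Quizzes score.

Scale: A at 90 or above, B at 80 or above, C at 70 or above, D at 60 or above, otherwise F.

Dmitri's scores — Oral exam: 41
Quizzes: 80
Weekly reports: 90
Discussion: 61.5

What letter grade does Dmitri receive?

Weekly reports (90) > Quizzes (80), so Quizzes counts as 90.
Weighted total:
  Oral exam 41 × 0.16 = 6.56
  Quizzes 90 × 0.34 = 30.6
  Weekly reports 90 × 0.07 = 6.3
  Discussion 61.5 × 0.43 = 26.445
Sum = 69.905
69.905 is ≥ 60 and < 70 → D

D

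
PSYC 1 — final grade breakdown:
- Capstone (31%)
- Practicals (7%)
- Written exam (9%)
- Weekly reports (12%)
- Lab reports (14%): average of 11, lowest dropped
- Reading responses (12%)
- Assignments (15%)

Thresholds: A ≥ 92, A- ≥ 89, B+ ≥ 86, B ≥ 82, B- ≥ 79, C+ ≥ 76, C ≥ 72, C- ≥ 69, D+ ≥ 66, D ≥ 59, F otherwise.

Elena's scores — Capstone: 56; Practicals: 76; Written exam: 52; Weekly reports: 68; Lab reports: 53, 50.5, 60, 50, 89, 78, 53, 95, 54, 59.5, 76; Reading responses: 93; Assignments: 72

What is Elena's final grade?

Lab reports: drop 50 → average of remaining 10 = 668/10 = 66.8
Weighted total:
  Capstone 56 × 0.31 = 17.36
  Practicals 76 × 0.07 = 5.32
  Written exam 52 × 0.09 = 4.68
  Weekly reports 68 × 0.12 = 8.16
  Lab reports 66.8 × 0.14 = 9.352
  Reading responses 93 × 0.12 = 11.16
  Assignments 72 × 0.15 = 10.8
Sum = 66.832
66.832 is ≥ 66 and < 69 → D+

D+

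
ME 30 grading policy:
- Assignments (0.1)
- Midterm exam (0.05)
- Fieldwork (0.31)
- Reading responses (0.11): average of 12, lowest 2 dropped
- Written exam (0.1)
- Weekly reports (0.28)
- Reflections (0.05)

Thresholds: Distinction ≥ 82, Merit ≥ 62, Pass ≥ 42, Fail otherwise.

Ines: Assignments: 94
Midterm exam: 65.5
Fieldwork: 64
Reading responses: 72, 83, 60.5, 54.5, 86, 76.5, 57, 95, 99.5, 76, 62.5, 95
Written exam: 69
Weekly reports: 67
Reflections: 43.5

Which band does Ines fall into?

Reading responses: drop 54.5, 57 → average of remaining 10 = 806/10 = 80.6
Weighted total:
  Assignments 94 × 0.1 = 9.4
  Midterm exam 65.5 × 0.05 = 3.275
  Fieldwork 64 × 0.31 = 19.84
  Reading responses 80.6 × 0.11 = 8.866
  Written exam 69 × 0.1 = 6.9
  Weekly reports 67 × 0.28 = 18.76
  Reflections 43.5 × 0.05 = 2.175
Sum = 69.216
69.216 is ≥ 62 and < 82 → Merit

Merit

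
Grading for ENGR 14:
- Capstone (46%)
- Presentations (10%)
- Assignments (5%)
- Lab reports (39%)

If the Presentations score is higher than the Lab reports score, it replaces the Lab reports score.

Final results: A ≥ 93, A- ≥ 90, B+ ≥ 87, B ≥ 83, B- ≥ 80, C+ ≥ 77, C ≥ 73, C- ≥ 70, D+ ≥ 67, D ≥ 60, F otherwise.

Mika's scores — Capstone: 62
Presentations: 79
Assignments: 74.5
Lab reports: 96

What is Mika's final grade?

C+

Presentations (79) ≤ Lab reports (96), so Lab reports stays at 96.
Weighted total:
  Capstone 62 × 0.46 = 28.52
  Presentations 79 × 0.1 = 7.9
  Assignments 74.5 × 0.05 = 3.725
  Lab reports 96 × 0.39 = 37.44
Sum = 77.585
77.585 is ≥ 77 and < 80 → C+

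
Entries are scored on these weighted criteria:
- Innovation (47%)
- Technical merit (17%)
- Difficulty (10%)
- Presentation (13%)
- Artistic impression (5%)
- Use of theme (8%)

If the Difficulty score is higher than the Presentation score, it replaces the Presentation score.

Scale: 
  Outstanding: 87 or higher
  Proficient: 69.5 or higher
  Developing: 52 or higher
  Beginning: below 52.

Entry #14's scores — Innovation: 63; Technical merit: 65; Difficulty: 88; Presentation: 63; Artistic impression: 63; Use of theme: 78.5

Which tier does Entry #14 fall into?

Difficulty (88) > Presentation (63), so Presentation counts as 88.
Weighted total:
  Innovation 63 × 0.47 = 29.61
  Technical merit 65 × 0.17 = 11.05
  Difficulty 88 × 0.1 = 8.8
  Presentation 88 × 0.13 = 11.44
  Artistic impression 63 × 0.05 = 3.15
  Use of theme 78.5 × 0.08 = 6.28
Sum = 70.33
70.33 is ≥ 69.5 and < 87 → Proficient

Proficient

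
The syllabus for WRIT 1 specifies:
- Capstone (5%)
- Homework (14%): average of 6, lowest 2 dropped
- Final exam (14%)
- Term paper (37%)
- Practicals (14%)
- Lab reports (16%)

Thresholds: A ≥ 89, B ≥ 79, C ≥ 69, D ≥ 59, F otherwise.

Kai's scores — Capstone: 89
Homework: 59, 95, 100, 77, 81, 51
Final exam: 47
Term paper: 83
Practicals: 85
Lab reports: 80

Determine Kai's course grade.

C

Homework: drop 51, 59 → average of remaining 4 = 353/4 = 88.25
Weighted total:
  Capstone 89 × 0.05 = 4.45
  Homework 88.25 × 0.14 = 12.355
  Final exam 47 × 0.14 = 6.58
  Term paper 83 × 0.37 = 30.71
  Practicals 85 × 0.14 = 11.9
  Lab reports 80 × 0.16 = 12.8
Sum = 78.795
78.795 is ≥ 69 and < 79 → C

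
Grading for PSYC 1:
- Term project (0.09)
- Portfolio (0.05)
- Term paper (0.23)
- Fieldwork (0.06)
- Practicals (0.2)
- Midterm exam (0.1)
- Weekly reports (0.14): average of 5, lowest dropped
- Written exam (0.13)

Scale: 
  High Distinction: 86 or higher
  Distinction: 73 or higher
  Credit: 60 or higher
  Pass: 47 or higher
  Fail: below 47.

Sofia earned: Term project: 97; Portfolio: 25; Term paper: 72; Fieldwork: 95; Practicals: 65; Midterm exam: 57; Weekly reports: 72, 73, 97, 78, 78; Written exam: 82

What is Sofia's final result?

Distinction

Weekly reports: drop 72 → average of remaining 4 = 326/4 = 81.5
Weighted total:
  Term project 97 × 0.09 = 8.73
  Portfolio 25 × 0.05 = 1.25
  Term paper 72 × 0.23 = 16.56
  Fieldwork 95 × 0.06 = 5.7
  Practicals 65 × 0.2 = 13
  Midterm exam 57 × 0.1 = 5.7
  Weekly reports 81.5 × 0.14 = 11.41
  Written exam 82 × 0.13 = 10.66
Sum = 73.01
73.01 is ≥ 73 and < 86 → Distinction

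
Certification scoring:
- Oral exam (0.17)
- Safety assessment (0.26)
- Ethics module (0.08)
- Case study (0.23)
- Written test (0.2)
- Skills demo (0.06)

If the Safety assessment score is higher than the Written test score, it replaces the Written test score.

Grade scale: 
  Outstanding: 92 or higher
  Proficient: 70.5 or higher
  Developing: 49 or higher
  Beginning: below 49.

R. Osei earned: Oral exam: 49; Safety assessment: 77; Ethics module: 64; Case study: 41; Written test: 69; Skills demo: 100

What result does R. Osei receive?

Developing

Safety assessment (77) > Written test (69), so Written test counts as 77.
Weighted total:
  Oral exam 49 × 0.17 = 8.33
  Safety assessment 77 × 0.26 = 20.02
  Ethics module 64 × 0.08 = 5.12
  Case study 41 × 0.23 = 9.43
  Written test 77 × 0.2 = 15.4
  Skills demo 100 × 0.06 = 6
Sum = 64.3
64.3 is ≥ 49 and < 70.5 → Developing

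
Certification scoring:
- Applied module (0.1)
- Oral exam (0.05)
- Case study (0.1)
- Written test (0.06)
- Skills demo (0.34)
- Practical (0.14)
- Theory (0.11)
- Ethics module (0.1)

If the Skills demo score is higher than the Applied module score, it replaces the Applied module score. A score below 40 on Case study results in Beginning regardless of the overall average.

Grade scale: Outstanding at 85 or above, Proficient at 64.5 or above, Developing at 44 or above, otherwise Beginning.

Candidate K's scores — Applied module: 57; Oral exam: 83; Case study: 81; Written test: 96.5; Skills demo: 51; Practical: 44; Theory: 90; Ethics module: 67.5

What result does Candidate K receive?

Skills demo (51) ≤ Applied module (57), so Applied module stays at 57.
Case study score 81 ≥ 40: minimum met.
Weighted total:
  Applied module 57 × 0.1 = 5.7
  Oral exam 83 × 0.05 = 4.15
  Case study 81 × 0.1 = 8.1
  Written test 96.5 × 0.06 = 5.79
  Skills demo 51 × 0.34 = 17.34
  Practical 44 × 0.14 = 6.16
  Theory 90 × 0.11 = 9.9
  Ethics module 67.5 × 0.1 = 6.75
Sum = 63.89
63.89 is ≥ 44 and < 64.5 → Developing

Developing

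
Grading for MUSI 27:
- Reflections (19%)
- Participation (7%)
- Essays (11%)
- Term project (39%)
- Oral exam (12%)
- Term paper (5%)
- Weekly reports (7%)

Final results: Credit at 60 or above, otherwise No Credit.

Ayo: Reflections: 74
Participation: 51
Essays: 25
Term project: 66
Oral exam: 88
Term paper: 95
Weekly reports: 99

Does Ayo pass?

Credit

Weighted total:
  Reflections 74 × 0.19 = 14.06
  Participation 51 × 0.07 = 3.57
  Essays 25 × 0.11 = 2.75
  Term project 66 × 0.39 = 25.74
  Oral exam 88 × 0.12 = 10.56
  Term paper 95 × 0.05 = 4.75
  Weekly reports 99 × 0.07 = 6.93
Sum = 68.36
68.36 ≥ 60 → Credit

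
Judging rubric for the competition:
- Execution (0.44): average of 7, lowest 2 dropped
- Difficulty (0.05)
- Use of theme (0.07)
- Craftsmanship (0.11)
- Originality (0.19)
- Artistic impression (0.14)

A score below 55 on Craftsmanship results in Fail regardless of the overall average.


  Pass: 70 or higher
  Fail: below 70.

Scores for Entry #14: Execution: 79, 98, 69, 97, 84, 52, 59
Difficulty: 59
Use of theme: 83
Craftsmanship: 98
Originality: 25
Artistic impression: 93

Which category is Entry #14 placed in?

Execution: drop 52, 59 → average of remaining 5 = 427/5 = 85.4
Craftsmanship score 98 ≥ 55: minimum met.
Weighted total:
  Execution 85.4 × 0.44 = 37.576
  Difficulty 59 × 0.05 = 2.95
  Use of theme 83 × 0.07 = 5.81
  Craftsmanship 98 × 0.11 = 10.78
  Originality 25 × 0.19 = 4.75
  Artistic impression 93 × 0.14 = 13.02
Sum = 74.886
74.886 ≥ 70 → Pass

Pass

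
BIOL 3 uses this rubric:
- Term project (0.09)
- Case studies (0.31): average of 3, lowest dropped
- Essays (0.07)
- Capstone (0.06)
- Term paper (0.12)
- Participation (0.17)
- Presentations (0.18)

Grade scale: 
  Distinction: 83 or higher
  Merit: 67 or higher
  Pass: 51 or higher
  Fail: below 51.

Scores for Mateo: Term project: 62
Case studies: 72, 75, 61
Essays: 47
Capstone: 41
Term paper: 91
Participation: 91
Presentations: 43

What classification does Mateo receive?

Merit

Case studies: drop 61 → average of remaining 2 = 147/2 = 73.5
Weighted total:
  Term project 62 × 0.09 = 5.58
  Case studies 73.5 × 0.31 = 22.785
  Essays 47 × 0.07 = 3.29
  Capstone 41 × 0.06 = 2.46
  Term paper 91 × 0.12 = 10.92
  Participation 91 × 0.17 = 15.47
  Presentations 43 × 0.18 = 7.74
Sum = 68.245
68.245 is ≥ 67 and < 83 → Merit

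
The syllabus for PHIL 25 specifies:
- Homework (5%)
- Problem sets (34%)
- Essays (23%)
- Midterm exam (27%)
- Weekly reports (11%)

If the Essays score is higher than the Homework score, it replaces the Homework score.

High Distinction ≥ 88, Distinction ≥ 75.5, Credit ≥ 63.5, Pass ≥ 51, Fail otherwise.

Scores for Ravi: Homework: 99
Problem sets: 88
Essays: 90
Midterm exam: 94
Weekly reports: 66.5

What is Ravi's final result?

Essays (90) ≤ Homework (99), so Homework stays at 99.
Weighted total:
  Homework 99 × 0.05 = 4.95
  Problem sets 88 × 0.34 = 29.92
  Essays 90 × 0.23 = 20.7
  Midterm exam 94 × 0.27 = 25.38
  Weekly reports 66.5 × 0.11 = 7.315
Sum = 88.265
88.265 ≥ 88 → High Distinction

High Distinction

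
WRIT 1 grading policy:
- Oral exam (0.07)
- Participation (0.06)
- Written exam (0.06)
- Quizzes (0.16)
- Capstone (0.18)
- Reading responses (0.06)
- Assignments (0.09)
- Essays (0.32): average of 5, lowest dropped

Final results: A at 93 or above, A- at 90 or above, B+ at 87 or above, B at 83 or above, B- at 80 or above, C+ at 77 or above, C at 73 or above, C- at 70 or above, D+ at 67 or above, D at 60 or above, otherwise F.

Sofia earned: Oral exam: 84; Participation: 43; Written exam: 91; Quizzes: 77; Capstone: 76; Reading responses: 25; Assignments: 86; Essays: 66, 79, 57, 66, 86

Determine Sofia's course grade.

C-

Essays: drop 57 → average of remaining 4 = 297/4 = 74.25
Weighted total:
  Oral exam 84 × 0.07 = 5.88
  Participation 43 × 0.06 = 2.58
  Written exam 91 × 0.06 = 5.46
  Quizzes 77 × 0.16 = 12.32
  Capstone 76 × 0.18 = 13.68
  Reading responses 25 × 0.06 = 1.5
  Assignments 86 × 0.09 = 7.74
  Essays 74.25 × 0.32 = 23.76
Sum = 72.92
72.92 is ≥ 70 and < 73 → C-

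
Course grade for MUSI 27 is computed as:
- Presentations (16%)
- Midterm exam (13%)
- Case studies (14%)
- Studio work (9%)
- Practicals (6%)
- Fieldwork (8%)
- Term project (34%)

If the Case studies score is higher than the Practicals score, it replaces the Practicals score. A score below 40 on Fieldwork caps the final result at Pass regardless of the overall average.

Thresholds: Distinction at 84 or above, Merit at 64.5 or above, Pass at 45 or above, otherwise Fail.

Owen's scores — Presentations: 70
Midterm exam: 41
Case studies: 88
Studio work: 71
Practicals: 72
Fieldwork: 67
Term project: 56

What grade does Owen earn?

Case studies (88) > Practicals (72), so Practicals counts as 88.
Fieldwork score 67 ≥ 40: minimum met.
Weighted total:
  Presentations 70 × 0.16 = 11.2
  Midterm exam 41 × 0.13 = 5.33
  Case studies 88 × 0.14 = 12.32
  Studio work 71 × 0.09 = 6.39
  Practicals 88 × 0.06 = 5.28
  Fieldwork 67 × 0.08 = 5.36
  Term project 56 × 0.34 = 19.04
Sum = 64.92
64.92 is ≥ 64.5 and < 84 → Merit

Merit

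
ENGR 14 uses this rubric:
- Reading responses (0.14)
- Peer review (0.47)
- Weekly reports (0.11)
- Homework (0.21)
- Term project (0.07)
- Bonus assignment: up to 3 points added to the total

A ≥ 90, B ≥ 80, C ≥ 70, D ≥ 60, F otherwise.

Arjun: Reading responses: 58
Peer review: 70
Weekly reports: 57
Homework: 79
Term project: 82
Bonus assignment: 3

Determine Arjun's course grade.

Weighted total:
  Reading responses 58 × 0.14 = 8.12
  Peer review 70 × 0.47 = 32.9
  Weekly reports 57 × 0.11 = 6.27
  Homework 79 × 0.21 = 16.59
  Term project 82 × 0.07 = 5.74
Sum = 69.62
Bonus assignment: 69.62 + 3 = 72.62
72.62 is ≥ 70 and < 80 → C

C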